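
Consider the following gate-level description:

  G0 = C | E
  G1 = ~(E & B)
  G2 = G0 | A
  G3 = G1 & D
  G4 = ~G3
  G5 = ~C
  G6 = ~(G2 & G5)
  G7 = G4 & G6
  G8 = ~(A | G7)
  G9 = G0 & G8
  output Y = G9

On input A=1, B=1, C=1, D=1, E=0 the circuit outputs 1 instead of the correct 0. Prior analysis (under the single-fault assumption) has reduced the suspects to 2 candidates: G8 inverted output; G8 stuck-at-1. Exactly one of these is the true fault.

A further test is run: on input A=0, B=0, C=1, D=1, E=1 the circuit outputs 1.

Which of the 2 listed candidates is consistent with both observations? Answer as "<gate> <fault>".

G8 stuck-at-1

Evaluate each candidate on input A=0, B=0, C=1, D=1, E=1:
  G8 inverted output: G0=1, G1=1, G2=1, G3=1, G4=0, G5=0, G6=1, G7=0, G8=0 [inverted output], G9=0 → 0 — eliminated
  G8 stuck-at-1: G0=1, G1=1, G2=1, G3=1, G4=0, G5=0, G6=1, G7=0, G8=1 [stuck-at-1], G9=1 → 1 — matches
Only G8 stuck-at-1 reproduces the observed 1.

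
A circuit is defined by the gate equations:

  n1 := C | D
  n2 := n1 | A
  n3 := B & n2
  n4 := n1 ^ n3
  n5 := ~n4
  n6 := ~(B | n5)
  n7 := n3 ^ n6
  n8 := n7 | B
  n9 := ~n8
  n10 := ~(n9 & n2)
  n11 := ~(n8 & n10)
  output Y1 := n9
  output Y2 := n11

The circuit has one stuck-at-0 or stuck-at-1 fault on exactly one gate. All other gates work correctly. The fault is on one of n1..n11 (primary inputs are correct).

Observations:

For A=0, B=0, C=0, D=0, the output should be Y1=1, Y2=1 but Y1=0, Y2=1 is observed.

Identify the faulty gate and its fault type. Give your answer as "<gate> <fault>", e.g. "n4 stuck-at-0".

Fault-free values for test 1 (A=0, B=0, C=0, D=0): n1=0, n2=0, n3=0, n4=0, n5=1, n6=0, n7=0, n8=0, n9=1, n10=1, n11=1, giving Y1=1, Y2=1. Observed Y1=0, Y2=1.
Test 1: faults giving observed Y1=0, Y2=1 are {n9 stuck-at-0}.
Only n9 stuck-at-0 is consistent with every test.

n9 stuck-at-0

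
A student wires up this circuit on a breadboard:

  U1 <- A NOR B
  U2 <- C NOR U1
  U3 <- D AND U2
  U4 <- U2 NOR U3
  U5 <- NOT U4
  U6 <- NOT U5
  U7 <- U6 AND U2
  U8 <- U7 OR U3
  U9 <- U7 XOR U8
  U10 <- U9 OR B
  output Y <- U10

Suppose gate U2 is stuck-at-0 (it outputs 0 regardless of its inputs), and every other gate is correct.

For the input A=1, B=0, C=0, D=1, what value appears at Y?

0

Propagate with U2 forced: U1=0, U2=0 [stuck-at-0], U3=0, U4=1, U5=0, U6=1, U7=0, U8=0, U9=0, U10=0.
So Y = 0. (Without the fault it would be 1.)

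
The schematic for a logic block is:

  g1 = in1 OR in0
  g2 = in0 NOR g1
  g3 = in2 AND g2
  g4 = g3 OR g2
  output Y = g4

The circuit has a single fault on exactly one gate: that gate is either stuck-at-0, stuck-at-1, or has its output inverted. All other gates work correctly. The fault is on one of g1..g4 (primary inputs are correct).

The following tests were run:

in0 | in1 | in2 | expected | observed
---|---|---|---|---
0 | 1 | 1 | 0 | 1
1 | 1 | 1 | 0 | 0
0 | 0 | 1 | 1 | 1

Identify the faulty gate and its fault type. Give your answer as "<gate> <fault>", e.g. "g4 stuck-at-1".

g1 stuck-at-0

Fault-free values for test 1 (in0=0, in1=1, in2=1): g1=1, g2=0, g3=0, g4=0, giving Y=0. Observed 1.
Test 1: faults giving observed 1 are {g1 stuck-at-0, g1 inverted output, g2 stuck-at-1, g2 inverted output, g3 stuck-at-1, g3 inverted output, g4 stuck-at-1, g4 inverted output}.
Test 2 (in0=1, in1=1, in2=1): fault-free g1=1, g2=0, g3=0, g4=0 → 0; observed 0. Eliminates g2 stuck-at-1, g2 inverted output, g3 stuck-at-1, g3 inverted output, g4 stuck-at-1, g4 inverted output.
Test 3 (in0=0, in1=0, in2=1): fault-free g1=0, g2=1, g3=1, g4=1 → 1; observed 1. Eliminates g1 inverted output.
Only g1 stuck-at-0 is consistent with every test.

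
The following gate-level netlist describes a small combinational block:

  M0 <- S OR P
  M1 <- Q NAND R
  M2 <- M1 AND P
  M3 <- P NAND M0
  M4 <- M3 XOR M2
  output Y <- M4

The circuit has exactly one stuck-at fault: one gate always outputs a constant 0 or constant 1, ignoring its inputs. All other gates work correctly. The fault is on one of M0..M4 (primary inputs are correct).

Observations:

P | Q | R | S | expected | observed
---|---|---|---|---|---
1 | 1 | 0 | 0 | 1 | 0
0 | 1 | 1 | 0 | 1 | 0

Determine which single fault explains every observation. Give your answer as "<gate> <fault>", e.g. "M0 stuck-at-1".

Fault-free values for test 1 (P=1, Q=1, R=0, S=0): M0=1, M1=1, M2=1, M3=0, M4=1, giving Y=1. Observed 0.
Test 1: faults giving observed 0 are {M0 stuck-at-0, M1 stuck-at-0, M2 stuck-at-0, M3 stuck-at-1, M4 stuck-at-0}.
Test 2 (P=0, Q=1, R=1, S=0): fault-free M0=0, M1=0, M2=0, M3=1, M4=1 → 1; observed 0. Eliminates M0 stuck-at-0, M1 stuck-at-0, M2 stuck-at-0, M3 stuck-at-1.
Only M4 stuck-at-0 is consistent with every test.

M4 stuck-at-0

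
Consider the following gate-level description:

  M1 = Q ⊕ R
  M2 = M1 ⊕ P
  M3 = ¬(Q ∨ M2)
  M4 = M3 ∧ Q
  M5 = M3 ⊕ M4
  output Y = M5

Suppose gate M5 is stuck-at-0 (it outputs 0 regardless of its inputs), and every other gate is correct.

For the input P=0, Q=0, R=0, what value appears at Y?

0

Propagate with M5 forced: M1=0, M2=0, M3=1, M4=0, M5=0 [stuck-at-0].
So Y = 0. (Without the fault it would be 1.)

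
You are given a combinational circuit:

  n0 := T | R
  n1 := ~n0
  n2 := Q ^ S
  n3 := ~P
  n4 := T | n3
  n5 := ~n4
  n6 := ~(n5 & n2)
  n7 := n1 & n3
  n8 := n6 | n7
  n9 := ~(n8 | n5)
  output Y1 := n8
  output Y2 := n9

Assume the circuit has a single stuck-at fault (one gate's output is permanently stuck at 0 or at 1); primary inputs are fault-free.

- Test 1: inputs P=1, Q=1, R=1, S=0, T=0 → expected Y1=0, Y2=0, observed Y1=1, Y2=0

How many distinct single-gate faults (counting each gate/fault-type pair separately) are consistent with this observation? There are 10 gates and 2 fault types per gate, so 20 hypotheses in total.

Fault-free: n0=1, n1=0, n2=1, n3=0, n4=0, n5=1, n6=0, n7=0, n8=0, n9=0 → Y1=0, Y2=0. Observed Y1=1, Y2=0.
  n0: none of the 2 fault types match ✗
  n1: none of the 2 fault types match ✗
  n2: stuck-at-0 ✓; others ✗
  n3: stuck-at-1 ✓; others ✗
  n4: stuck-at-1 ✓; others ✗
  n5: stuck-at-0 ✓; others ✗
  n6: stuck-at-1 ✓; others ✗
  n7: stuck-at-1 ✓; others ✗
  n8: stuck-at-1 ✓; others ✗
  n9: none of the 2 fault types match ✗
Consistent faults: {n2 stuck-at-0, n3 stuck-at-1, n4 stuck-at-1, n5 stuck-at-0, n6 stuck-at-1, n7 stuck-at-1, n8 stuck-at-1} — 7 in all.

7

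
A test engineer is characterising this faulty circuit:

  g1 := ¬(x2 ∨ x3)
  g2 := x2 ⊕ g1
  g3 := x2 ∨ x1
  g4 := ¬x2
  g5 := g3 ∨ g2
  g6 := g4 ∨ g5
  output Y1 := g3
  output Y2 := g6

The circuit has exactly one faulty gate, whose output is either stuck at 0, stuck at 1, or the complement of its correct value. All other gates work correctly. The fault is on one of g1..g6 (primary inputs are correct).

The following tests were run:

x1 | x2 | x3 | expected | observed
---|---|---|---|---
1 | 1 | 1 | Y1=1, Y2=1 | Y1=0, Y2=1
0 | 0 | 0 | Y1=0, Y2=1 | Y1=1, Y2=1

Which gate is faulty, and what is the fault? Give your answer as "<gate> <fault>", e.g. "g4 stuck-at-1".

g3 inverted output

Fault-free values for test 1 (x1=1, x2=1, x3=1): g1=0, g2=1, g3=1, g4=0, g5=1, g6=1, giving Y1=1, Y2=1. Observed Y1=0, Y2=1.
Test 1: faults giving observed Y1=0, Y2=1 are {g3 stuck-at-0, g3 inverted output}.
Test 2 (x1=0, x2=0, x3=0): fault-free g1=1, g2=1, g3=0, g4=1, g5=1, g6=1 → Y1=0, Y2=1; observed Y1=1, Y2=1. Eliminates g3 stuck-at-0.
Only g3 inverted output is consistent with every test.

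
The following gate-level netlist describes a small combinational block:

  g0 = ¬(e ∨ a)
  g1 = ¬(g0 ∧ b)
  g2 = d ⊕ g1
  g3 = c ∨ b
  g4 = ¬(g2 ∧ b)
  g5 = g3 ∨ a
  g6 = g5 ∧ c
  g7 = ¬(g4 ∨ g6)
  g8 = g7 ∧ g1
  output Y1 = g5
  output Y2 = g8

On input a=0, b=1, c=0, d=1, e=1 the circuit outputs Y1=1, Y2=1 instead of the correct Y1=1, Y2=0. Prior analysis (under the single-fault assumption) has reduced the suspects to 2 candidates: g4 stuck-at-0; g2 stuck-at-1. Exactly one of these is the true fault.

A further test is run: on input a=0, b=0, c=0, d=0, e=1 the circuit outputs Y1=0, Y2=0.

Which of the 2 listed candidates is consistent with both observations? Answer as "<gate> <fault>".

g2 stuck-at-1

Evaluate each candidate on input a=0, b=0, c=0, d=0, e=1:
  g4 stuck-at-0: g0=0, g1=1, g2=1, g3=0, g4=0 [stuck-at-0], g5=0, g6=0, g7=1, g8=1 → Y1=0, Y2=1 — eliminated
  g2 stuck-at-1: g0=0, g1=1, g2=1 [stuck-at-1], g3=0, g4=1, g5=0, g6=0, g7=0, g8=0 → Y1=0, Y2=0 — matches
Only g2 stuck-at-1 reproduces the observed Y1=0, Y2=0.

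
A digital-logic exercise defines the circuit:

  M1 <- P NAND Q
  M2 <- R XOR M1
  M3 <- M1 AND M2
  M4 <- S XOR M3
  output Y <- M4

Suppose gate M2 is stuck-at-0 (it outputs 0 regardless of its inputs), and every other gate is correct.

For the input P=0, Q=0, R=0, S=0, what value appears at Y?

Propagate with M2 forced: M1=1, M2=0 [stuck-at-0], M3=0, M4=0.
So Y = 0. (Without the fault it would be 1.)

0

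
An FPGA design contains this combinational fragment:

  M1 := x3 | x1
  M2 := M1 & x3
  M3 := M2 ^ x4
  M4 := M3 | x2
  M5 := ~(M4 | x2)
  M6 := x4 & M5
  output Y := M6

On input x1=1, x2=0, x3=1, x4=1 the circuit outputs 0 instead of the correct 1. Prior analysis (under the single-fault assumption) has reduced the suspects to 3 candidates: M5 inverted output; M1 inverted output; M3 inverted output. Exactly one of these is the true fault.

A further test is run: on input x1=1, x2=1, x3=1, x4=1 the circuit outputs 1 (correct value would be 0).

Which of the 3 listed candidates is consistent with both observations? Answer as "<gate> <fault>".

M5 inverted output

Evaluate each candidate on input x1=1, x2=1, x3=1, x4=1:
  M5 inverted output: M1=1, M2=1, M3=0, M4=1, M5=1 [inverted output], M6=1 → 1 — matches
  M1 inverted output: M1=0 [inverted output], M2=0, M3=1, M4=1, M5=0, M6=0 → 0 — eliminated
  M3 inverted output: M1=1, M2=1, M3=1 [inverted output], M4=1, M5=0, M6=0 → 0 — eliminated
Only M5 inverted output reproduces the observed 1.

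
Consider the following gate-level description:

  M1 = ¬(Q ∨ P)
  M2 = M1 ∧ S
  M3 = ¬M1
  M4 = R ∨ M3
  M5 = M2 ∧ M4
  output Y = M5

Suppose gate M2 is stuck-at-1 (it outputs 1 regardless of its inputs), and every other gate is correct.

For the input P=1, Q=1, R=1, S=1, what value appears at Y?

Propagate with M2 forced: M1=0, M2=1 [stuck-at-1], M3=1, M4=1, M5=1.
So Y = 1. (Without the fault it would be 0.)

1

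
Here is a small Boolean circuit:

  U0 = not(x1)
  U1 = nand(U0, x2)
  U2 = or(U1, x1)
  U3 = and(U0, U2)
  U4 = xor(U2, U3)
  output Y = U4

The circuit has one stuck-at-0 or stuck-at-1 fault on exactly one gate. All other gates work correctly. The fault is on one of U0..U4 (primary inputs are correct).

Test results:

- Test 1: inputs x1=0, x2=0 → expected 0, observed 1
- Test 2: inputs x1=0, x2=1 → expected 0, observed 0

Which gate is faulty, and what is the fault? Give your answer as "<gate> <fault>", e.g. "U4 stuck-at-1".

U3 stuck-at-0

Fault-free values for test 1 (x1=0, x2=0): U0=1, U1=1, U2=1, U3=1, U4=0, giving Y=0. Observed 1.
Test 1: faults giving observed 1 are {U0 stuck-at-0, U3 stuck-at-0, U4 stuck-at-1}.
Test 2 (x1=0, x2=1): fault-free U0=1, U1=0, U2=0, U3=0, U4=0 → 0; observed 0. Eliminates U0 stuck-at-0, U4 stuck-at-1.
Only U3 stuck-at-0 is consistent with every test.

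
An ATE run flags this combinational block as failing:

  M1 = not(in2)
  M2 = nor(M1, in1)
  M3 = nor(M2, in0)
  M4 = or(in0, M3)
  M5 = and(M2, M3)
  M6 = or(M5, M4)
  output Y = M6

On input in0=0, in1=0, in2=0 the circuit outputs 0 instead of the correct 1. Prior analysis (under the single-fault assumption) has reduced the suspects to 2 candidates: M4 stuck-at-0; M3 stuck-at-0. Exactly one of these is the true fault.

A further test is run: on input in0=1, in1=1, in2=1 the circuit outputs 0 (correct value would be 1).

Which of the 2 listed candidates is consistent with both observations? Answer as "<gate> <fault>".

M4 stuck-at-0

Evaluate each candidate on input in0=1, in1=1, in2=1:
  M4 stuck-at-0: M1=0, M2=0, M3=0, M4=0 [stuck-at-0], M5=0, M6=0 → 0 — matches
  M3 stuck-at-0: M1=0, M2=0, M3=0 [stuck-at-0], M4=1, M5=0, M6=1 → 1 — eliminated
Only M4 stuck-at-0 reproduces the observed 0.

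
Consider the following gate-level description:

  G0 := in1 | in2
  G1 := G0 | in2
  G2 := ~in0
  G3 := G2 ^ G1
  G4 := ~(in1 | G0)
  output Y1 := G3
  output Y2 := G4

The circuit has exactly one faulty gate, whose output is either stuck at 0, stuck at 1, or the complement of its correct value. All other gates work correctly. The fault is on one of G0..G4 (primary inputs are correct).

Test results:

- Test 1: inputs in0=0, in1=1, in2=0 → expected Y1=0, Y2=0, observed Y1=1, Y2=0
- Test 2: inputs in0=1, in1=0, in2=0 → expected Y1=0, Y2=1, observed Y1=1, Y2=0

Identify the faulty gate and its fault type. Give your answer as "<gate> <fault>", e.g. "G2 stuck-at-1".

Fault-free values for test 1 (in0=0, in1=1, in2=0): G0=1, G1=1, G2=1, G3=0, G4=0, giving Y1=0, Y2=0. Observed Y1=1, Y2=0.
Test 1: faults giving observed Y1=1, Y2=0 are {G0 stuck-at-0, G0 inverted output, G1 stuck-at-0, G1 inverted output, G2 stuck-at-0, G2 inverted output, G3 stuck-at-1, G3 inverted output}.
Test 2 (in0=1, in1=0, in2=0): fault-free G0=0, G1=0, G2=0, G3=0, G4=1 → Y1=0, Y2=1; observed Y1=1, Y2=0. Eliminates G0 stuck-at-0, G1 stuck-at-0, G1 inverted output, G2 stuck-at-0, G2 inverted output, G3 stuck-at-1, G3 inverted output.
Only G0 inverted output is consistent with every test.

G0 inverted output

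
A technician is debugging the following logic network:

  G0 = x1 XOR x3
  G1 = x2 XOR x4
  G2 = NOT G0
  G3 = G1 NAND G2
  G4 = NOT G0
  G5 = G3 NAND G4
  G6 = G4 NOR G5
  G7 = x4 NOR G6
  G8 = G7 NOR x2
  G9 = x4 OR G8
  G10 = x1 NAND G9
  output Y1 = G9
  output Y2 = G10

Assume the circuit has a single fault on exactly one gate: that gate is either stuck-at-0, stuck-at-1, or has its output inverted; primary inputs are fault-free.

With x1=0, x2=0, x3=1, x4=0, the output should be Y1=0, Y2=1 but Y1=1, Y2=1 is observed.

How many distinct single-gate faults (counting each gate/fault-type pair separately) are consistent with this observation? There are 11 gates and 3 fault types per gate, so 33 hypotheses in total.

Fault-free: G0=1, G1=0, G2=0, G3=1, G4=0, G5=1, G6=0, G7=1, G8=0, G9=0, G10=1 → Y1=0, Y2=1. Observed Y1=1, Y2=1.
  G0: none of the 3 fault types match ✗
  G1: none of the 3 fault types match ✗
  G2: none of the 3 fault types match ✗
  G3: none of the 3 fault types match ✗
  G4: none of the 3 fault types match ✗
  G5: stuck-at-0, inverted output ✓; others ✗
  G6: stuck-at-1, inverted output ✓; others ✗
  G7: stuck-at-0, inverted output ✓; others ✗
  G8: stuck-at-1, inverted output ✓; others ✗
  G9: stuck-at-1, inverted output ✓; others ✗
  G10: none of the 3 fault types match ✗
Consistent faults: {G5 stuck-at-0, G5 inverted output, G6 stuck-at-1, G6 inverted output, G7 stuck-at-0, G7 inverted output, G8 stuck-at-1, G8 inverted output, G9 stuck-at-1, G9 inverted output} — 10 in all.

10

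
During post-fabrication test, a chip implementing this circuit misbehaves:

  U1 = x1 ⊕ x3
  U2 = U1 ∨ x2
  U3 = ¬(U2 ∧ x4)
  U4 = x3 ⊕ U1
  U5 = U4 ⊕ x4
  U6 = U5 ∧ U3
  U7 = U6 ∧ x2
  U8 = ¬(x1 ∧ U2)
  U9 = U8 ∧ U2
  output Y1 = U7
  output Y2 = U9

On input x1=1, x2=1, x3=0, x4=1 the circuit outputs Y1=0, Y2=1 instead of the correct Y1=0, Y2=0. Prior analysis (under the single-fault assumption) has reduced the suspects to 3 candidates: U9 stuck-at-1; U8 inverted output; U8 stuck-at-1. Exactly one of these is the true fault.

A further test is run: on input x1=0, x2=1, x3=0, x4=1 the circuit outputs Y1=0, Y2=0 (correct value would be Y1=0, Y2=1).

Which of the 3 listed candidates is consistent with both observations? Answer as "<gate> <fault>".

Evaluate each candidate on input x1=0, x2=1, x3=0, x4=1:
  U9 stuck-at-1: U1=0, U2=1, U3=0, U4=0, U5=1, U6=0, U7=0, U8=1, U9=1 [stuck-at-1] → Y1=0, Y2=1 — eliminated
  U8 inverted output: U1=0, U2=1, U3=0, U4=0, U5=1, U6=0, U7=0, U8=0 [inverted output], U9=0 → Y1=0, Y2=0 — matches
  U8 stuck-at-1: U1=0, U2=1, U3=0, U4=0, U5=1, U6=0, U7=0, U8=1 [stuck-at-1], U9=1 → Y1=0, Y2=1 — eliminated
Only U8 inverted output reproduces the observed Y1=0, Y2=0.

U8 inverted output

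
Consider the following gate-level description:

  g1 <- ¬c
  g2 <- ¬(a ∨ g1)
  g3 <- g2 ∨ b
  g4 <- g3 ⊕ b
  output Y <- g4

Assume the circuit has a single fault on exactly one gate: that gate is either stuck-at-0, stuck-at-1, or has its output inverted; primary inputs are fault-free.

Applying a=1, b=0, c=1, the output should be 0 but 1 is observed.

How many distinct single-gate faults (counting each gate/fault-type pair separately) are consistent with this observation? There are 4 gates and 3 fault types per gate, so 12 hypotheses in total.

6

Fault-free: g1=0, g2=0, g3=0, g4=0 → 0. Observed 1.
  g1 stuck-at-0: output 0 ✗
  g1 stuck-at-1: output 0 ✗
  g1 inverted output: output 0 ✗
  g2 stuck-at-0: output 0 ✗
  g2 stuck-at-1: output 1 ✓
  g2 inverted output: output 1 ✓
  g3 stuck-at-0: output 0 ✗
  g3 stuck-at-1: output 1 ✓
  g3 inverted output: output 1 ✓
  g4 stuck-at-0: output 0 ✗
  g4 stuck-at-1: output 1 ✓
  g4 inverted output: output 1 ✓
Consistent faults: {g2 stuck-at-1, g2 inverted output, g3 stuck-at-1, g3 inverted output, g4 stuck-at-1, g4 inverted output} — 6 in all.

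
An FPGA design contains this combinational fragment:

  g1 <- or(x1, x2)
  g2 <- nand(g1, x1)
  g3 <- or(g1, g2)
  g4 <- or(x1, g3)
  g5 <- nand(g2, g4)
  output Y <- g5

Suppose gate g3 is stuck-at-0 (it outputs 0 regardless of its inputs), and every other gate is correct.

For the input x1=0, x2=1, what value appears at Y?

Propagate with g3 forced: g1=1, g2=1, g3=0 [stuck-at-0], g4=0, g5=1.
So Y = 1. (Without the fault it would be 0.)

1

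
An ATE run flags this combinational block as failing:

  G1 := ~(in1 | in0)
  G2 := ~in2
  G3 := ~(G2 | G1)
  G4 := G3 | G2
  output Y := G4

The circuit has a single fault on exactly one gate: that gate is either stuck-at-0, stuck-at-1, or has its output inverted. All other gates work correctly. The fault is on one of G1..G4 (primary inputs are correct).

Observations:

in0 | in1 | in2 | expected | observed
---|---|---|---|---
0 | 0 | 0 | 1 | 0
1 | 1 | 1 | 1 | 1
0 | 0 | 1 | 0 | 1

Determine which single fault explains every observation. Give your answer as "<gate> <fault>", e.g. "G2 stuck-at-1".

G2 inverted output

Fault-free values for test 1 (in0=0, in1=0, in2=0): G1=1, G2=1, G3=0, G4=1, giving Y=1. Observed 0.
Test 1: faults giving observed 0 are {G2 stuck-at-0, G2 inverted output, G4 stuck-at-0, G4 inverted output}.
Test 2 (in0=1, in1=1, in2=1): fault-free G1=0, G2=0, G3=1, G4=1 → 1; observed 1. Eliminates G4 stuck-at-0, G4 inverted output.
Test 3 (in0=0, in1=0, in2=1): fault-free G1=1, G2=0, G3=0, G4=0 → 0; observed 1. Eliminates G2 stuck-at-0.
Only G2 inverted output is consistent with every test.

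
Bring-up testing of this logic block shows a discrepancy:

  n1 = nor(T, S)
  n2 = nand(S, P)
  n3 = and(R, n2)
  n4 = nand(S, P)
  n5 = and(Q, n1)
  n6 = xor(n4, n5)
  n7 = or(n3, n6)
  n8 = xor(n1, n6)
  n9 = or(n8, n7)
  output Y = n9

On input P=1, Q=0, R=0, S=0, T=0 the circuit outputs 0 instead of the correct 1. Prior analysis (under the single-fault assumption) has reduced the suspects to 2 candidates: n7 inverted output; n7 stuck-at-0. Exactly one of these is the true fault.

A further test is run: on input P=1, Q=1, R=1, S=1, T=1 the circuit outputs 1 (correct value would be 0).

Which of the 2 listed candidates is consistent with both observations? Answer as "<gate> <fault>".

Evaluate each candidate on input P=1, Q=1, R=1, S=1, T=1:
  n7 inverted output: n1=0, n2=0, n3=0, n4=0, n5=0, n6=0, n7=1 [inverted output], n8=0, n9=1 → 1 — matches
  n7 stuck-at-0: n1=0, n2=0, n3=0, n4=0, n5=0, n6=0, n7=0 [stuck-at-0], n8=0, n9=0 → 0 — eliminated
Only n7 inverted output reproduces the observed 1.

n7 inverted output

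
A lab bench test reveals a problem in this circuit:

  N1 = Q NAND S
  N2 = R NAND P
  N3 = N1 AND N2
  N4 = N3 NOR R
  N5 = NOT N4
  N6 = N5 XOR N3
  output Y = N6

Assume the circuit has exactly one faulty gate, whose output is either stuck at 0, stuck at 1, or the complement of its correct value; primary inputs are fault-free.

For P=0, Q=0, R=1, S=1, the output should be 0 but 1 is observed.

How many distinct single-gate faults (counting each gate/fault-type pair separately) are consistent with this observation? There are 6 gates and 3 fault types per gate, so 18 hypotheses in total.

12

Fault-free: N1=1, N2=1, N3=1, N4=0, N5=1, N6=0 → 0. Observed 1.
  N1: stuck-at-0, inverted output ✓; others ✗
  N2: stuck-at-0, inverted output ✓; others ✗
  N3: stuck-at-0, inverted output ✓; others ✗
  N4: stuck-at-1, inverted output ✓; others ✗
  N5: stuck-at-0, inverted output ✓; others ✗
  N6: stuck-at-1, inverted output ✓; others ✗
Consistent faults: {N1 stuck-at-0, N1 inverted output, N2 stuck-at-0, N2 inverted output, N3 stuck-at-0, N3 inverted output, N4 stuck-at-1, N4 inverted output, N5 stuck-at-0, N5 inverted output, N6 stuck-at-1, N6 inverted output} — 12 in all.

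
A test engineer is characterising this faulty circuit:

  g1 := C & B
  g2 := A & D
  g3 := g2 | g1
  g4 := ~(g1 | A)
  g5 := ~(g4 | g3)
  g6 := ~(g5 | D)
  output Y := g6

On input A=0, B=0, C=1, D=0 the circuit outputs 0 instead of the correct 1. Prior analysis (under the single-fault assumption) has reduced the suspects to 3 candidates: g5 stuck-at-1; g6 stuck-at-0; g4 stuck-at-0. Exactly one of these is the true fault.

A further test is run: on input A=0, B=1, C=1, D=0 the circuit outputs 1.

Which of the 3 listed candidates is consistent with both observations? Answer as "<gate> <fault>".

Evaluate each candidate on input A=0, B=1, C=1, D=0:
  g5 stuck-at-1: g1=1, g2=0, g3=1, g4=0, g5=1 [stuck-at-1], g6=0 → 0 — eliminated
  g6 stuck-at-0: g1=1, g2=0, g3=1, g4=0, g5=0, g6=0 [stuck-at-0] → 0 — eliminated
  g4 stuck-at-0: g1=1, g2=0, g3=1, g4=0 [stuck-at-0], g5=0, g6=1 → 1 — matches
Only g4 stuck-at-0 reproduces the observed 1.

g4 stuck-at-0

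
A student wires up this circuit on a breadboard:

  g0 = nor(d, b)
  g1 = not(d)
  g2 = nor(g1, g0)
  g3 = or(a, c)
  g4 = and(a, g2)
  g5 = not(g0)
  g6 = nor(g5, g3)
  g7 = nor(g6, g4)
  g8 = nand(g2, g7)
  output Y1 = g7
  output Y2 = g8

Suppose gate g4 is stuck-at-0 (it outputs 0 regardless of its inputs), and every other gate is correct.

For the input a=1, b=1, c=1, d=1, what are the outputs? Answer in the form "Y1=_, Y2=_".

Propagate with g4 forced: g0=0, g1=0, g2=1, g3=1, g4=0 [stuck-at-0], g5=1, g6=0, g7=1, g8=0.
So the outputs are Y1=1, Y2=0. (Without the fault they would be Y1=0, Y2=1.)

Y1=1, Y2=0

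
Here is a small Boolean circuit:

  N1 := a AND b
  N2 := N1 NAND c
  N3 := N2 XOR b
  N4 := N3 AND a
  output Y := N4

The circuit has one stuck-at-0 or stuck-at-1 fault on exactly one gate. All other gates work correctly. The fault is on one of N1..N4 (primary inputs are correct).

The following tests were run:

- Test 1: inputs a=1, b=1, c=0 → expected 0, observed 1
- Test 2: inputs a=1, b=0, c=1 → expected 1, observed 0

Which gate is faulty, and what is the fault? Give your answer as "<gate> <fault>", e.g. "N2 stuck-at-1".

N2 stuck-at-0

Fault-free values for test 1 (a=1, b=1, c=0): N1=1, N2=1, N3=0, N4=0, giving Y=0. Observed 1.
Test 1: faults giving observed 1 are {N2 stuck-at-0, N3 stuck-at-1, N4 stuck-at-1}.
Test 2 (a=1, b=0, c=1): fault-free N1=0, N2=1, N3=1, N4=1 → 1; observed 0. Eliminates N3 stuck-at-1, N4 stuck-at-1.
Only N2 stuck-at-0 is consistent with every test.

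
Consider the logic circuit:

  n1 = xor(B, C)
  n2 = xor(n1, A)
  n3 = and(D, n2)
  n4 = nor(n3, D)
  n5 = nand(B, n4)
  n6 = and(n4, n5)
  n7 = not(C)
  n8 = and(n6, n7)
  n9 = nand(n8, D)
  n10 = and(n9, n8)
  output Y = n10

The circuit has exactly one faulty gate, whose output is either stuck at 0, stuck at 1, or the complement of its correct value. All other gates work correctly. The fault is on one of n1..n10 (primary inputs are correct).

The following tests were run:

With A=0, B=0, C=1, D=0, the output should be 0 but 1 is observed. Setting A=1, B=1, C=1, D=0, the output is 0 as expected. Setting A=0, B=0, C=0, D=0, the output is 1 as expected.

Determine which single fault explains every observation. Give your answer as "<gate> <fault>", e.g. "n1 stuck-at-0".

Fault-free values for test 1 (A=0, B=0, C=1, D=0): n1=1, n2=1, n3=0, n4=1, n5=1, n6=1, n7=0, n8=0, n9=1, n10=0, giving Y=0. Observed 1.
Test 1: faults giving observed 1 are {n7 stuck-at-1, n7 inverted output, n8 stuck-at-1, n8 inverted output, n10 stuck-at-1, n10 inverted output}.
Test 2 (A=1, B=1, C=1, D=0): fault-free n1=0, n2=1, n3=0, n4=1, n5=0, n6=0, n7=0, n8=0, n9=1, n10=0 → 0; observed 0. Eliminates n8 stuck-at-1, n8 inverted output, n10 stuck-at-1, n10 inverted output.
Test 3 (A=0, B=0, C=0, D=0): fault-free n1=0, n2=0, n3=0, n4=1, n5=1, n6=1, n7=1, n8=1, n9=1, n10=1 → 1; observed 1. Eliminates n7 inverted output.
Only n7 stuck-at-1 is consistent with every test.

n7 stuck-at-1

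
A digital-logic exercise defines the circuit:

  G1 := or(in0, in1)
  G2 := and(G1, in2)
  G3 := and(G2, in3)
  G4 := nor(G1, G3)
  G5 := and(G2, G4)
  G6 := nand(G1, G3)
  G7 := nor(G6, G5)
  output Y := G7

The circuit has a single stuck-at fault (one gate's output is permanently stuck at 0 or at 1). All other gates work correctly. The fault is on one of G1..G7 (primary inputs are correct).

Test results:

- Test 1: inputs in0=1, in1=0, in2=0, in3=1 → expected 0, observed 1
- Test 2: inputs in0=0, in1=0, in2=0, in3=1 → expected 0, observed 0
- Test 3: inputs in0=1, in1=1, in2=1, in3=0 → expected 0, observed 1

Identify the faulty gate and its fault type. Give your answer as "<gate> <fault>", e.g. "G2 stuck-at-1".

Fault-free values for test 1 (in0=1, in1=0, in2=0, in3=1): G1=1, G2=0, G3=0, G4=0, G5=0, G6=1, G7=0, giving Y=0. Observed 1.
Test 1: faults giving observed 1 are {G2 stuck-at-1, G3 stuck-at-1, G6 stuck-at-0, G7 stuck-at-1}.
Test 2 (in0=0, in1=0, in2=0, in3=1): fault-free G1=0, G2=0, G3=0, G4=1, G5=0, G6=1, G7=0 → 0; observed 0. Eliminates G6 stuck-at-0, G7 stuck-at-1.
Test 3 (in0=1, in1=1, in2=1, in3=0): fault-free G1=1, G2=1, G3=0, G4=0, G5=0, G6=1, G7=0 → 0; observed 1. Eliminates G2 stuck-at-1.
Only G3 stuck-at-1 is consistent with every test.

G3 stuck-at-1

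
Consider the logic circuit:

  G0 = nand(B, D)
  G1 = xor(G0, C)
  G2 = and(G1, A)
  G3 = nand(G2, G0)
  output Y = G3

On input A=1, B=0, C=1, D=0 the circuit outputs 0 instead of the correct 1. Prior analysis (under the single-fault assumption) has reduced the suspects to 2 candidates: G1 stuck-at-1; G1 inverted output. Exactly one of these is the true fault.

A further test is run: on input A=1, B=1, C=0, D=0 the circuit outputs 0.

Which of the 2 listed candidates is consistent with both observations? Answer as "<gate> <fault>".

Evaluate each candidate on input A=1, B=1, C=0, D=0:
  G1 stuck-at-1: G0=1, G1=1 [stuck-at-1], G2=1, G3=0 → 0 — matches
  G1 inverted output: G0=1, G1=0 [inverted output], G2=0, G3=1 → 1 — eliminated
Only G1 stuck-at-1 reproduces the observed 0.

G1 stuck-at-1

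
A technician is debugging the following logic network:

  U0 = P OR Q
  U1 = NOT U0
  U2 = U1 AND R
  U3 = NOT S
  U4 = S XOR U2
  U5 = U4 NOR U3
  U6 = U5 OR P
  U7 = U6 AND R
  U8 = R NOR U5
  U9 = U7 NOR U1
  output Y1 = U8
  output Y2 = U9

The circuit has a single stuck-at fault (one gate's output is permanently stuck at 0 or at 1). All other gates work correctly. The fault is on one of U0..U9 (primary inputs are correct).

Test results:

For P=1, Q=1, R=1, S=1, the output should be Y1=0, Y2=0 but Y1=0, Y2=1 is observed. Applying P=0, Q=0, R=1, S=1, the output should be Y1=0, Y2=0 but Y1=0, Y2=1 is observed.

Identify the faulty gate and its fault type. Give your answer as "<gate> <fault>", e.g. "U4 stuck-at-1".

Fault-free values for test 1 (P=1, Q=1, R=1, S=1): U0=1, U1=0, U2=0, U3=0, U4=1, U5=0, U6=1, U7=1, U8=0, U9=0, giving Y1=0, Y2=0. Observed Y1=0, Y2=1.
Test 1: faults giving observed Y1=0, Y2=1 are {U6 stuck-at-0, U7 stuck-at-0, U9 stuck-at-1}.
Test 2 (P=0, Q=0, R=1, S=1): fault-free U0=0, U1=1, U2=1, U3=0, U4=0, U5=1, U6=1, U7=1, U8=0, U9=0 → Y1=0, Y2=0; observed Y1=0, Y2=1. Eliminates U6 stuck-at-0, U7 stuck-at-0.
Only U9 stuck-at-1 is consistent with every test.

U9 stuck-at-1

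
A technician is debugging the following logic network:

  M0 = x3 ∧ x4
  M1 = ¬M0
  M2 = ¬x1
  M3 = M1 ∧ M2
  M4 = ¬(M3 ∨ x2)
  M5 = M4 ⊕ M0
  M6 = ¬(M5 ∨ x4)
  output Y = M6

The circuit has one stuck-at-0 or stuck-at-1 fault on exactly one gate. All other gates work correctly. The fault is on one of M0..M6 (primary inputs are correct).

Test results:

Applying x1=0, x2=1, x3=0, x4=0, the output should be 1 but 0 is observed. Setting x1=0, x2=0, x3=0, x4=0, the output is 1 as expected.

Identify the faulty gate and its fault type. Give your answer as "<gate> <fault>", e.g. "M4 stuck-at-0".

Fault-free values for test 1 (x1=0, x2=1, x3=0, x4=0): M0=0, M1=1, M2=1, M3=1, M4=0, M5=0, M6=1, giving Y=1. Observed 0.
Test 1: faults giving observed 0 are {M0 stuck-at-1, M4 stuck-at-1, M5 stuck-at-1, M6 stuck-at-0}.
Test 2 (x1=0, x2=0, x3=0, x4=0): fault-free M0=0, M1=1, M2=1, M3=1, M4=0, M5=0, M6=1 → 1; observed 1. Eliminates M4 stuck-at-1, M5 stuck-at-1, M6 stuck-at-0.
Only M0 stuck-at-1 is consistent with every test.

M0 stuck-at-1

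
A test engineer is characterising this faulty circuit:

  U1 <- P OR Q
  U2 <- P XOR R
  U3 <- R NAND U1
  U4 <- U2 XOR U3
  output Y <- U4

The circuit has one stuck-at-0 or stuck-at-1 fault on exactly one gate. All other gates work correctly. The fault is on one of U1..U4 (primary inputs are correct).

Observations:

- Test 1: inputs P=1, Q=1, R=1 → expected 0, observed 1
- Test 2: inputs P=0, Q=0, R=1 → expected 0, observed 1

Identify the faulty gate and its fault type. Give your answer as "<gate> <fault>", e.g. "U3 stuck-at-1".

U4 stuck-at-1

Fault-free values for test 1 (P=1, Q=1, R=1): U1=1, U2=0, U3=0, U4=0, giving Y=0. Observed 1.
Test 1: faults giving observed 1 are {U1 stuck-at-0, U2 stuck-at-1, U3 stuck-at-1, U4 stuck-at-1}.
Test 2 (P=0, Q=0, R=1): fault-free U1=0, U2=1, U3=1, U4=0 → 0; observed 1. Eliminates U1 stuck-at-0, U2 stuck-at-1, U3 stuck-at-1.
Only U4 stuck-at-1 is consistent with every test.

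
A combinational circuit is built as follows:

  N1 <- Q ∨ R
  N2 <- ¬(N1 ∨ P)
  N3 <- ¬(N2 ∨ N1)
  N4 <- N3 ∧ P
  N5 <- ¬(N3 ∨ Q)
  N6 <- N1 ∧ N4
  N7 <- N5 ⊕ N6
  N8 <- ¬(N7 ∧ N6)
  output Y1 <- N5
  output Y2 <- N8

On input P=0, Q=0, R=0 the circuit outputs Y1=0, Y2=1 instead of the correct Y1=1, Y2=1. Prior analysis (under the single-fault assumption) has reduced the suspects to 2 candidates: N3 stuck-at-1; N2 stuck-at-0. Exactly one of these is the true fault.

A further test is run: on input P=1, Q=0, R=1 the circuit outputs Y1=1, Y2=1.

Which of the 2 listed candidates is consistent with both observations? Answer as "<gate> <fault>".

N2 stuck-at-0

Evaluate each candidate on input P=1, Q=0, R=1:
  N3 stuck-at-1: N1=1, N2=0, N3=1 [stuck-at-1], N4=1, N5=0, N6=1, N7=1, N8=0 → Y1=0, Y2=0 — eliminated
  N2 stuck-at-0: N1=1, N2=0 [stuck-at-0], N3=0, N4=0, N5=1, N6=0, N7=1, N8=1 → Y1=1, Y2=1 — matches
Only N2 stuck-at-0 reproduces the observed Y1=1, Y2=1.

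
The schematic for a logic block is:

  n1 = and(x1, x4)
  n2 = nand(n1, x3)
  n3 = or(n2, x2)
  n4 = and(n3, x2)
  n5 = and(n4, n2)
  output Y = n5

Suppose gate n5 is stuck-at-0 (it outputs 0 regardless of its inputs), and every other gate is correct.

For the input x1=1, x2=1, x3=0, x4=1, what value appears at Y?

0

Propagate with n5 forced: n1=1, n2=1, n3=1, n4=1, n5=0 [stuck-at-0].
So Y = 0. (Without the fault it would be 1.)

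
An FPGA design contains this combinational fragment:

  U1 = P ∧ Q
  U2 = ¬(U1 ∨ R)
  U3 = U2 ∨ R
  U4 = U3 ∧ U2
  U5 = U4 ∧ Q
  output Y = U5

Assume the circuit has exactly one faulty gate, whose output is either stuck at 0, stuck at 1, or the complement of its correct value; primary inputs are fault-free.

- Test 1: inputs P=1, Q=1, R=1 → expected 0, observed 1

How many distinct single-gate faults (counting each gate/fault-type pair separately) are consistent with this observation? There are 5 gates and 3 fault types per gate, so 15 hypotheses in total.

Fault-free: U1=1, U2=0, U3=1, U4=0, U5=0 → 0. Observed 1.
  U1: none of the 3 fault types match ✗
  U2: stuck-at-1, inverted output ✓; others ✗
  U3: none of the 3 fault types match ✗
  U4: stuck-at-1, inverted output ✓; others ✗
  U5: stuck-at-1, inverted output ✓; others ✗
Consistent faults: {U2 stuck-at-1, U2 inverted output, U4 stuck-at-1, U4 inverted output, U5 stuck-at-1, U5 inverted output} — 6 in all.

6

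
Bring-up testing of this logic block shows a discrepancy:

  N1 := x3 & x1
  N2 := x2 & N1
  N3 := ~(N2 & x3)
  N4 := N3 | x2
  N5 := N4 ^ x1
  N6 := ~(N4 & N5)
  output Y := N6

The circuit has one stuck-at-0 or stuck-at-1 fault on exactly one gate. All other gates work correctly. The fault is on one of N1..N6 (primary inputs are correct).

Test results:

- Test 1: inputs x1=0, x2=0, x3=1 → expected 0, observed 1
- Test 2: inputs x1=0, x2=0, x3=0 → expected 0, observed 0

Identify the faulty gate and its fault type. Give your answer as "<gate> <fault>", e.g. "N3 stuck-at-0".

Fault-free values for test 1 (x1=0, x2=0, x3=1): N1=0, N2=0, N3=1, N4=1, N5=1, N6=0, giving Y=0. Observed 1.
Test 1: faults giving observed 1 are {N2 stuck-at-1, N3 stuck-at-0, N4 stuck-at-0, N5 stuck-at-0, N6 stuck-at-1}.
Test 2 (x1=0, x2=0, x3=0): fault-free N1=0, N2=0, N3=1, N4=1, N5=1, N6=0 → 0; observed 0. Eliminates N3 stuck-at-0, N4 stuck-at-0, N5 stuck-at-0, N6 stuck-at-1.
Only N2 stuck-at-1 is consistent with every test.

N2 stuck-at-1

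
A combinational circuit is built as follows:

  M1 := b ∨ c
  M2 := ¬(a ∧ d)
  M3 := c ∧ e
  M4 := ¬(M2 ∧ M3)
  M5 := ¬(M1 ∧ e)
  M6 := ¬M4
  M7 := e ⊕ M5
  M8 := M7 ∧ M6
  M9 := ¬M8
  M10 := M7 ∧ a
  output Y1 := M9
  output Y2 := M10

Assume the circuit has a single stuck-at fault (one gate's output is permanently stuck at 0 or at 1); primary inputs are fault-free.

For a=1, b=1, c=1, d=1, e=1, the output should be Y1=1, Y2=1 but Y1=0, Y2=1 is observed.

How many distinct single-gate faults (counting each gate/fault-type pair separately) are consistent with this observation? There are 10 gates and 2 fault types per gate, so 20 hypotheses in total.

Fault-free: M1=1, M2=0, M3=1, M4=1, M5=0, M6=0, M7=1, M8=0, M9=1, M10=1 → Y1=1, Y2=1. Observed Y1=0, Y2=1.
  M1: none of the 2 fault types match ✗
  M2: stuck-at-1 ✓; others ✗
  M3: none of the 2 fault types match ✗
  M4: stuck-at-0 ✓; others ✗
  M5: none of the 2 fault types match ✗
  M6: stuck-at-1 ✓; others ✗
  M7: none of the 2 fault types match ✗
  M8: stuck-at-1 ✓; others ✗
  M9: stuck-at-0 ✓; others ✗
  M10: none of the 2 fault types match ✗
Consistent faults: {M2 stuck-at-1, M4 stuck-at-0, M6 stuck-at-1, M8 stuck-at-1, M9 stuck-at-0} — 5 in all.

5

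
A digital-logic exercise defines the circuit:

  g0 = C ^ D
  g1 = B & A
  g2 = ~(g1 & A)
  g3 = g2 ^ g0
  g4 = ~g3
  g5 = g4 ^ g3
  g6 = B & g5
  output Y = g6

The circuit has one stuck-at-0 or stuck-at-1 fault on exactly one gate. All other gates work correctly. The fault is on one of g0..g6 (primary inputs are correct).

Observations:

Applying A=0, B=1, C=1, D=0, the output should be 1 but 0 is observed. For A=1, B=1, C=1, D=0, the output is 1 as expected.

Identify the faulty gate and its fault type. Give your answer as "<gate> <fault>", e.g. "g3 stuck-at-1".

g4 stuck-at-0

Fault-free values for test 1 (A=0, B=1, C=1, D=0): g0=1, g1=0, g2=1, g3=0, g4=1, g5=1, g6=1, giving Y=1. Observed 0.
Test 1: faults giving observed 0 are {g4 stuck-at-0, g5 stuck-at-0, g6 stuck-at-0}.
Test 2 (A=1, B=1, C=1, D=0): fault-free g0=1, g1=1, g2=0, g3=1, g4=0, g5=1, g6=1 → 1; observed 1. Eliminates g5 stuck-at-0, g6 stuck-at-0.
Only g4 stuck-at-0 is consistent with every test.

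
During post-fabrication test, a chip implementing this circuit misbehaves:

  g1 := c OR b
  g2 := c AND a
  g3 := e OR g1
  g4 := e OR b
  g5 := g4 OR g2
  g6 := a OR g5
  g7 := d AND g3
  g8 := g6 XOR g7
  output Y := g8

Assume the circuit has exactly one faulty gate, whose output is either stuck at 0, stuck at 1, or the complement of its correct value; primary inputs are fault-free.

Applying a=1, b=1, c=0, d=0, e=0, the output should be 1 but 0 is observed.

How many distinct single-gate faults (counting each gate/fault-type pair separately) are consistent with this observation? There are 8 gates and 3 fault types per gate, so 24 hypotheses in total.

Fault-free: g1=1, g2=0, g3=1, g4=1, g5=1, g6=1, g7=0, g8=1 → 1. Observed 0.
  g1: none of the 3 fault types match ✗
  g2: none of the 3 fault types match ✗
  g3: none of the 3 fault types match ✗
  g4: none of the 3 fault types match ✗
  g5: none of the 3 fault types match ✗
  g6: stuck-at-0, inverted output ✓; others ✗
  g7: stuck-at-1, inverted output ✓; others ✗
  g8: stuck-at-0, inverted output ✓; others ✗
Consistent faults: {g6 stuck-at-0, g6 inverted output, g7 stuck-at-1, g7 inverted output, g8 stuck-at-0, g8 inverted output} — 6 in all.

6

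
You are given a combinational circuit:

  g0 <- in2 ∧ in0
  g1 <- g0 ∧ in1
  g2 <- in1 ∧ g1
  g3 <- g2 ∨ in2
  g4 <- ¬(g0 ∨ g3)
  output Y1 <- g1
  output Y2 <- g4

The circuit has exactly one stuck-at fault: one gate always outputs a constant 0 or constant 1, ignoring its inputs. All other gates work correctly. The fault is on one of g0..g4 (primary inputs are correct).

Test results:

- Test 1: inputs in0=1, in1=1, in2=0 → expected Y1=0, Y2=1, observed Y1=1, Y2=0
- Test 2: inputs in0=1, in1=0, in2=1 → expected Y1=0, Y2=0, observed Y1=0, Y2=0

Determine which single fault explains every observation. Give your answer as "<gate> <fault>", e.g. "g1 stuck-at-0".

g0 stuck-at-1

Fault-free values for test 1 (in0=1, in1=1, in2=0): g0=0, g1=0, g2=0, g3=0, g4=1, giving Y1=0, Y2=1. Observed Y1=1, Y2=0.
Test 1: faults giving observed Y1=1, Y2=0 are {g0 stuck-at-1, g1 stuck-at-1}.
Test 2 (in0=1, in1=0, in2=1): fault-free g0=1, g1=0, g2=0, g3=1, g4=0 → Y1=0, Y2=0; observed Y1=0, Y2=0. Eliminates g1 stuck-at-1.
Only g0 stuck-at-1 is consistent with every test.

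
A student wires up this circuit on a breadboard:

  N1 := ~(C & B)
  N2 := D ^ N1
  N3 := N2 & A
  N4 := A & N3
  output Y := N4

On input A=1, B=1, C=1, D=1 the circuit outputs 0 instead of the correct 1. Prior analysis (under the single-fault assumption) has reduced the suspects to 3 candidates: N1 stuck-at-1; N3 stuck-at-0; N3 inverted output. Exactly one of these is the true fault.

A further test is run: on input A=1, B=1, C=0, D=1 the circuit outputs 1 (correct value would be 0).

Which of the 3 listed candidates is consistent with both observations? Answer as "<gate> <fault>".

Evaluate each candidate on input A=1, B=1, C=0, D=1:
  N1 stuck-at-1: N1=1 [stuck-at-1], N2=0, N3=0, N4=0 → 0 — eliminated
  N3 stuck-at-0: N1=1, N2=0, N3=0 [stuck-at-0], N4=0 → 0 — eliminated
  N3 inverted output: N1=1, N2=0, N3=1 [inverted output], N4=1 → 1 — matches
Only N3 inverted output reproduces the observed 1.

N3 inverted output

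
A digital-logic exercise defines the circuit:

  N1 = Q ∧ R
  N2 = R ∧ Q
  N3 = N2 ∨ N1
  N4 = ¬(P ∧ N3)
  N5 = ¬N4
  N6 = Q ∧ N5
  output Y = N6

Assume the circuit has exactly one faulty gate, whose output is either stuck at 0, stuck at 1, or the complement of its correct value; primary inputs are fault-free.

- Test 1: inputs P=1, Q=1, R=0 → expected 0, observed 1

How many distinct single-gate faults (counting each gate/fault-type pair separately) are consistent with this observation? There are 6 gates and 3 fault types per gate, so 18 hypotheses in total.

12

Fault-free: N1=0, N2=0, N3=0, N4=1, N5=0, N6=0 → 0. Observed 1.
  N1: stuck-at-1, inverted output ✓; others ✗
  N2: stuck-at-1, inverted output ✓; others ✗
  N3: stuck-at-1, inverted output ✓; others ✗
  N4: stuck-at-0, inverted output ✓; others ✗
  N5: stuck-at-1, inverted output ✓; others ✗
  N6: stuck-at-1, inverted output ✓; others ✗
Consistent faults: {N1 stuck-at-1, N1 inverted output, N2 stuck-at-1, N2 inverted output, N3 stuck-at-1, N3 inverted output, N4 stuck-at-0, N4 inverted output, N5 stuck-at-1, N5 inverted output, N6 stuck-at-1, N6 inverted output} — 12 in all.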